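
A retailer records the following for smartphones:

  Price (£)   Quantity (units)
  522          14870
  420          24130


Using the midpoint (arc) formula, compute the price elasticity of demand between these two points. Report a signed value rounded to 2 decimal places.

-2.19

%ΔQ = (24130 − 14870) / [(14870 + 24130)/2] = 9260/19500 = 0.474871…
%ΔP = (420 − 522) / [(522 + 420)/2] = -102/471 = -0.216560…
Arc Ed = %ΔQ / %ΔP = (9260/19500) / (-102/471) = -2.1927…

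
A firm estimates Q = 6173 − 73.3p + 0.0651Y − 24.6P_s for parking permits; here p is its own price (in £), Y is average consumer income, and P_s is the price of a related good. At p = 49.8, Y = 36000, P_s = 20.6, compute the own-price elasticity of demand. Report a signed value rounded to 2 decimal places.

-0.84

At the given values, Q = 6173 − 73.3(49.8) + 0.0651(36000) − 24.6(20.6) = 4359.5.
∂Q/∂p = −73.3.
E = (-73.3) × (49.8/4359.5) = -0.8373…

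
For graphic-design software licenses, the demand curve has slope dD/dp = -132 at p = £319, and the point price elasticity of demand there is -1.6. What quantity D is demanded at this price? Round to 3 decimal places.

Ed = (dD/dp)·(p/D) ⇒ D = (dD/dp)·p/Ed = (-132)·319/(-1.6) = 26317.5

26317.500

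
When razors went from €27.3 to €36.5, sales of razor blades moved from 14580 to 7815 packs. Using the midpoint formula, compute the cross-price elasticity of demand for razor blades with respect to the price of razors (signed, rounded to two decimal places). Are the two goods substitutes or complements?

%ΔQ_{razor blades} = (7815 − 14580)/avg = -6765/11197.5 = -0.604152…
%ΔP_{razors} = (36.5 − 27.3)/avg = 9.2/31.9 = 0.288401…
E_cross = (-6765/11197.5) / (9.2/31.9) = -2.0948…
E_cross < 0 ⇒ the goods are complements.

-2.09; complements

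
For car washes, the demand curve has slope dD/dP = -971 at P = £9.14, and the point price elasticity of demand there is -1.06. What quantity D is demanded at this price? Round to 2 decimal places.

Ed = (dD/dP)·(P/D) ⇒ D = (dD/dP)·P/Ed = (-971)·9.14/(-1.06) = 8372.5849…

8372.58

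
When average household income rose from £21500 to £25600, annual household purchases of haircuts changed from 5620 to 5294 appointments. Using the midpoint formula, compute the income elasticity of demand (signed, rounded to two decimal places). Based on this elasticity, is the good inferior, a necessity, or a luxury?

%ΔQ = (5294 − 5620)/[( 5620 + 5294)/2] = -326/5457 = -0.059739…
%ΔIncome = (25600 − 21500)/[( 21500 + 25600)/2] = 4100/23550 = 0.174097…
E_income = (-326/5457) / (4100/23550) = -0.3431…
E_income < 0 ⇒ inferior good.

-0.34; inferior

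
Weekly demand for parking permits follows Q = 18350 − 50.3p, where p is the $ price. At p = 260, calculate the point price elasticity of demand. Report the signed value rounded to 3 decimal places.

dQ/dp = −50.3. At p = 260, Q = 18350 − 50.3(260) = 5272.
Ed = (dQ/dp)·(p/Q) = −50.3 × (260/5272) = -2.48065…

-2.481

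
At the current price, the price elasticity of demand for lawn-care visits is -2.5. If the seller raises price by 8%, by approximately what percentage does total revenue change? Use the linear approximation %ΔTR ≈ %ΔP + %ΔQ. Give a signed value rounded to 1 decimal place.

%ΔQ ≈ Ed × %ΔP = (-2.5) × (+8%) = -20.0000%
%ΔTR ≈ %ΔP + %ΔQ = (+8%) + (-20.0000%) = -12.0000%

-12.0%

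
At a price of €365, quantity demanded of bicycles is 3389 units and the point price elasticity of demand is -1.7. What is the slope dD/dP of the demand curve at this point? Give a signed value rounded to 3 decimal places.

Ed = (dD/dP)·(P/D) ⇒ dD/dP = Ed·D/P = (-1.7)·3389/365 = -15.78438…

-15.784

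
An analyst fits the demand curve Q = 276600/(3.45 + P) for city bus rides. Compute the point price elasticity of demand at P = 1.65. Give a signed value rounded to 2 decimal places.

dQ/dP = −276600/(3.45 + P)² = -10634.4. At P = 1.65, Q = 54235.3.
Ed = (dQ/dP)·(P/Q) = (-10634.4) × (1.65/54235.3) = -0.3235…

-0.32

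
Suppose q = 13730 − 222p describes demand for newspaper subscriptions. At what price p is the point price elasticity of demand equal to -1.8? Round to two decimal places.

39.76

Ed = −222p/(13730 − 222p). Set this equal to -1.8:
222p = 1.8·(13730 − 222p) ⇒ 222p(1 + 1.8) = 1.8·13730
p = 1.8·13730 / (222·2.8) = 39.7586…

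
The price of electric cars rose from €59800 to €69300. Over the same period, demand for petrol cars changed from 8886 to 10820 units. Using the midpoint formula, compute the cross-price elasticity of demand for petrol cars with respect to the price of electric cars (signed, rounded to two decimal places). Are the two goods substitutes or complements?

%ΔQ_{petrol cars} = (10820 − 8886)/avg = 1934/9853 = 0.196285…
%ΔP_{electric cars} = (69300 − 59800)/avg = 9500/64550 = 0.147172…
E_cross = (1934/9853) / (9500/64550) = 1.3337…
E_cross > 0 ⇒ the goods are substitutes.

1.33; substitutes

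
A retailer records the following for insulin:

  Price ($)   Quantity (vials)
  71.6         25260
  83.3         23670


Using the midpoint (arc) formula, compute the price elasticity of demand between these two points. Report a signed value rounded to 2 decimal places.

%ΔQ = (23670 − 25260) / [(25260 + 23670)/2] = -1590/24465 = -0.064990…
%ΔP = (83.3 − 71.6) / [(71.6 + 83.3)/2] = 11.7/77.45 = 0.151065…
Arc Ed = %ΔQ / %ΔP = (-1590/24465) / (11.7/77.45) = -0.4302…

-0.43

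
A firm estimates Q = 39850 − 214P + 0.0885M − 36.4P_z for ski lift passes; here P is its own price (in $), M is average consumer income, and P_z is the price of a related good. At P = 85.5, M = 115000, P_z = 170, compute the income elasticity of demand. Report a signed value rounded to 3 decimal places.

At the given values, Q = 39850 − 214(85.5) + 0.0885(115000) − 36.4(170) = 25542.5.
∂Q/∂M = 0.0885.
E = (0.0885) × (115000/25542.5) = 0.39845…

0.398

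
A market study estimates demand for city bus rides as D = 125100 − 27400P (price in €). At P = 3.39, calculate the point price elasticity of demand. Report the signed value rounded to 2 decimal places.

-2.88

dD/dP = −27400. At P = 3.39, D = 125100 − 27400(3.39) = 32214.
Ed = (dD/dP)·(P/D) = −27400 × (3.39/32214) = -2.8834…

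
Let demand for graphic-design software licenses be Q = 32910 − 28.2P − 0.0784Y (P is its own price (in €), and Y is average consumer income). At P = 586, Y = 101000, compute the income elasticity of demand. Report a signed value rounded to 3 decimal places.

-0.935

At the given values, Q = 32910 − 28.2(586) − 0.0784(101000) = 8466.4.
∂Q/∂Y = -0.0784.
E = (-0.0784) × (101000/8466.4) = -0.93527…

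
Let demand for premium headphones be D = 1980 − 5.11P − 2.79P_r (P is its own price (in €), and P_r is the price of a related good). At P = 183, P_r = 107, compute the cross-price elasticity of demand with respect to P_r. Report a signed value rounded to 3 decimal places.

-0.400

At the given values, D = 1980 − 5.11(183) − 2.79(107) = 746.34.
∂D/∂P_r = -2.79.
E = (-2.79) × (107/746.34) = -0.39999…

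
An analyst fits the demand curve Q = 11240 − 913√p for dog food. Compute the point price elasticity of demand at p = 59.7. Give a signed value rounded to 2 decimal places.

dQ/dp = −913/(2√p) = -59.0818. At p = 59.7, Q = 4185.63.
Ed = (dQ/dp)·(p/Q) = (-59.0818) × (59.7/4185.63) = -0.8426…

-0.84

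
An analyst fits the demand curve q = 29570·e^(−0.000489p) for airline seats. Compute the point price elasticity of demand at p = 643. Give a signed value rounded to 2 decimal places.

-0.31

dq/dp = −0.000489·q = -10.5586. At p = 643, q = 21592.2.
Ed = (dq/dp)·(p/q) = (-10.5586) × (643/21592.2) = -0.3144…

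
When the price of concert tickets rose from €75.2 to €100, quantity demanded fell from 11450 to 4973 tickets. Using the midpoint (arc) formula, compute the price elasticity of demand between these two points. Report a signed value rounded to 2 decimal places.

-2.79

%ΔQ = (4973 − 11450) / [(11450 + 4973)/2] = -6477/8211.5 = -0.788771…
%ΔP = (100 − 75.2) / [(75.2 + 100)/2] = 24.8/87.6 = 0.283105…
Arc Ed = %ΔQ / %ΔP = (-6477/8211.5) / (24.8/87.6) = -2.7861…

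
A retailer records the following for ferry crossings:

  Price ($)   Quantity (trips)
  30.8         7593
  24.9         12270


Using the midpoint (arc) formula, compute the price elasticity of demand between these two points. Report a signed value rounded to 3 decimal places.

%ΔQ = (12270 − 7593) / [(7593 + 12270)/2] = 4677/9931.5 = 0.470925…
%ΔP = (24.9 − 30.8) / [(30.8 + 24.9)/2] = -5.9/27.85 = -0.211849…
Arc Ed = %ΔQ / %ΔP = (4677/9931.5) / (-5.9/27.85) = -2.22292…

-2.223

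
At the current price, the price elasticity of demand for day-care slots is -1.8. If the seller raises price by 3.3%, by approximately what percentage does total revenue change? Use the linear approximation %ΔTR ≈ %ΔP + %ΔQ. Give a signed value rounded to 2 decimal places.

%ΔQ ≈ Ed × %ΔP = (-1.8) × (+3.3%) = -5.9400%
%ΔTR ≈ %ΔP + %ΔQ = (+3.3%) + (-5.9400%) = -2.6400%

-2.64%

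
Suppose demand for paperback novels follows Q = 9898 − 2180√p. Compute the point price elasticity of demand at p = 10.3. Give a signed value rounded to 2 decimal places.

-1.21

dQ/dp = −2180/(2√p) = -339.631. At p = 10.3, Q = 2901.59.
Ed = (dQ/dp)·(p/Q) = (-339.631) × (10.3/2901.59) = -1.2056…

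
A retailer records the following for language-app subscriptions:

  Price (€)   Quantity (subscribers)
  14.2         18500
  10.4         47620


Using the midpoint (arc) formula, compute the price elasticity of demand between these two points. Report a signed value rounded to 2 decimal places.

-2.85

%ΔQ = (47620 − 18500) / [(18500 + 47620)/2] = 29120/33060 = 0.880822…
%ΔP = (10.4 − 14.2) / [(14.2 + 10.4)/2] = -3.8/12.3 = -0.308943…
Arc Ed = %ΔQ / %ΔP = (29120/33060) / (-3.8/12.3) = -2.8510…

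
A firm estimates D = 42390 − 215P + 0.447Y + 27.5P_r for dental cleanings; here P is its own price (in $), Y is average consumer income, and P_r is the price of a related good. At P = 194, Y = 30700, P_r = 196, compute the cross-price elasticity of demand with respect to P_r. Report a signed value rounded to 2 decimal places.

At the given values, D = 42390 − 215(194) + 0.447(30700) + 27.5(196) = 19792.9.
∂D/∂P_r = 27.5.
E = (27.5) × (196/19792.9) = 0.2723…

0.27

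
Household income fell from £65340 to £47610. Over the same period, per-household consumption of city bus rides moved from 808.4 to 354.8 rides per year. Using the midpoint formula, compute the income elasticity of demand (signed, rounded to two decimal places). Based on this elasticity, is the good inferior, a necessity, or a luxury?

%ΔQ = (354.8 − 808.4)/[( 808.4 + 354.8)/2] = -453.6/581.6 = -0.779917…
%ΔIncome = (47610 − 65340)/[( 65340 + 47610)/2] = -17730/56475 = -0.313944…
E_income = (-453.6/581.6) / (-17730/56475) = 2.4842…
E_income > 1 ⇒ normal good, luxury.

2.48; luxury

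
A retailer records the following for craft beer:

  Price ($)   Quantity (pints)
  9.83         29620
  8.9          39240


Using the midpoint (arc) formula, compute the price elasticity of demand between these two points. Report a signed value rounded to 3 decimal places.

-2.814

%ΔQ = (39240 − 29620) / [(29620 + 39240)/2] = 9620/34430 = 0.279407…
%ΔP = (8.9 − 9.83) / [(9.83 + 8.9)/2] = -0.93/9.365 = -0.099305…
Arc Ed = %ΔQ / %ΔP = (9620/34430) / (-0.93/9.365) = -2.81360…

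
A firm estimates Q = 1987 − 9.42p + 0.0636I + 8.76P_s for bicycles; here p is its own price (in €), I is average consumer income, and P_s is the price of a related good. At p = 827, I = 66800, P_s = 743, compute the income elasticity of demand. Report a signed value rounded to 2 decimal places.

At the given values, Q = 1987 − 9.42(827) + 0.0636(66800) + 8.76(743) = 4953.82.
∂Q/∂I = 0.0636.
E = (0.0636) × (66800/4953.82) = 0.8576…

0.86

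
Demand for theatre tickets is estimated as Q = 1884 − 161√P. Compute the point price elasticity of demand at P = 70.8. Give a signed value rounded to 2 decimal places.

-1.28

dQ/dP = −161/(2√P) = -9.56708. At P = 70.8, Q = 529.302.
Ed = (dQ/dP)·(P/Q) = (-9.56708) × (70.8/529.302) = -1.2797…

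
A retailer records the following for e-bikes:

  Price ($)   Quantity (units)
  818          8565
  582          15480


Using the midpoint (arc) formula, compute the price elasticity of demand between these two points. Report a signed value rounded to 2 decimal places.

%ΔQ = (15480 − 8565) / [(8565 + 15480)/2] = 6915/12022.5 = 0.575171…
%ΔP = (582 − 818) / [(818 + 582)/2] = -236/700 = -0.337142…
Arc Ed = %ΔQ / %ΔP = (6915/12022.5) / (-236/700) = -1.7060…

-1.71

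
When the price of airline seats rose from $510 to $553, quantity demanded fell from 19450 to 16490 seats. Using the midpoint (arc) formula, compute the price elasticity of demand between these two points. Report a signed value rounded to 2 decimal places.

%ΔQ = (16490 − 19450) / [(19450 + 16490)/2] = -2960/17970 = -0.164718…
%ΔP = (553 − 510) / [(510 + 553)/2] = 43/531.5 = 0.080903…
Arc Ed = %ΔQ / %ΔP = (-2960/17970) / (43/531.5) = -2.0360…

-2.04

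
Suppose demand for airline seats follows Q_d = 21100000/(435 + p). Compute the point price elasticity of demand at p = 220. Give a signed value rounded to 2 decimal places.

-0.34

dQ_d/dp = −21100000/(435 + p)² = -49.1813. At p = 220, Q_d = 32213.7.
Ed = (dQ_d/dp)·(p/Q_d) = (-49.1813) × (220/32213.7) = -0.3358…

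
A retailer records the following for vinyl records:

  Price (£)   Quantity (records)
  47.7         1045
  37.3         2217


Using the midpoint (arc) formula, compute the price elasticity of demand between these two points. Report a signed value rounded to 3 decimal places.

-2.936

%ΔQ = (2217 − 1045) / [(1045 + 2217)/2] = 1172/1631 = 0.718577…
%ΔP = (37.3 − 47.7) / [(47.7 + 37.3)/2] = -10.4/42.5 = -0.244705…
Arc Ed = %ΔQ / %ΔP = (1172/1631) / (-10.4/42.5) = -2.93649…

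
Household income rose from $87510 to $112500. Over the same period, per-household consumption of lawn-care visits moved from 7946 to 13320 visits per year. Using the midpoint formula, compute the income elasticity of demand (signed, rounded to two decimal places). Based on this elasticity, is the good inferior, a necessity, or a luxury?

2.02; luxury

%ΔQ = (13320 − 7946)/[( 7946 + 13320)/2] = 5374/10633 = 0.505407…
%ΔIncome = (112500 − 87510)/[( 87510 + 112500)/2] = 24990/100005 = 0.249887…
E_income = (5374/10633) / (24990/100005) = 2.0225…
E_income > 1 ⇒ normal good, luxury.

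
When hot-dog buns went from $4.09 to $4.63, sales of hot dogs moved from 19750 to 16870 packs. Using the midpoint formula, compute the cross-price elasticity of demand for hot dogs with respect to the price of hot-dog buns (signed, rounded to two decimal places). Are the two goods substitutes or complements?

%ΔQ_{hot dogs} = (16870 − 19750)/avg = -2880/18310 = -0.157291…
%ΔP_{hot-dog buns} = (4.63 − 4.09)/avg = 0.54/4.36 = 0.123853…
E_cross = (-2880/18310) / (0.54/4.36) = -1.2699…
E_cross < 0 ⇒ the goods are complements.

-1.27; complements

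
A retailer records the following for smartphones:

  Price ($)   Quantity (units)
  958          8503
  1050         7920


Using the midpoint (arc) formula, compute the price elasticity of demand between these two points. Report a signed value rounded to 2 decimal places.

-0.77

%ΔQ = (7920 − 8503) / [(8503 + 7920)/2] = -583/8211.5 = -0.070997…
%ΔP = (1050 − 958) / [(958 + 1050)/2] = 92/1004 = 0.091633…
Arc Ed = %ΔQ / %ΔP = (-583/8211.5) / (92/1004) = -0.7748…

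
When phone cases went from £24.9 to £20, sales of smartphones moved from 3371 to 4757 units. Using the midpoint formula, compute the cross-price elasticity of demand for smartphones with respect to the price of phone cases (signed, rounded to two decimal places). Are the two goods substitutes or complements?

%ΔQ_{smartphones} = (4757 − 3371)/avg = 1386/4064 = 0.341043…
%ΔP_{phone cases} = (20 − 24.9)/avg = -4.9/22.45 = -0.218262…
E_cross = (1386/4064) / (-4.9/22.45) = -1.5625…
E_cross < 0 ⇒ the goods are complements.

-1.56; complements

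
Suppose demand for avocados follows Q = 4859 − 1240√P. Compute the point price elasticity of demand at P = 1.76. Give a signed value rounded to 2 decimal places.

-0.26

dQ/dP = −1240/(2√P) = -467.343. At P = 1.76, Q = 3213.95.
Ed = (dQ/dP)·(P/Q) = (-467.343) × (1.76/3213.95) = -0.2559…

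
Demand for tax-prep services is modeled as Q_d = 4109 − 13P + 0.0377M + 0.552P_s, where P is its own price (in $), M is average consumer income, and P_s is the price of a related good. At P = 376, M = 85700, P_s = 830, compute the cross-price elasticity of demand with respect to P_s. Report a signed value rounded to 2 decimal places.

0.16

At the given values, Q_d = 4109 − 13(376) + 0.0377(85700) + 0.552(830) = 2910.05.
∂Q_d/∂P_s = 0.552.
E = (0.552) × (830/2910.05) = 0.1574…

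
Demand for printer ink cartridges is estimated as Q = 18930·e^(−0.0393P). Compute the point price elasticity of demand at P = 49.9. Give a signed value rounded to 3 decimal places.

-1.961

dQ/dP = −0.0393·Q = -104.679. At P = 49.9, Q = 2663.6.
Ed = (dQ/dP)·(P/Q) = (-104.679) × (49.9/2663.6) = -1.96107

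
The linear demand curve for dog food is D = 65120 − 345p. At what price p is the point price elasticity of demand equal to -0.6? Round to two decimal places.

Ed = −345p/(65120 − 345p). Set this equal to -0.6:
345p = 0.6·(65120 − 345p) ⇒ 345p(1 + 0.6) = 0.6·65120
p = 0.6·65120 / (345·1.6) = 70.7826…

70.78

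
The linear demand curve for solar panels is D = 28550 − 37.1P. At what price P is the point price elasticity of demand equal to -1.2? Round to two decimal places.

419.75

Ed = −37.1P/(28550 − 37.1P). Set this equal to -1.2:
37.1P = 1.2·(28550 − 37.1P) ⇒ 37.1P(1 + 1.2) = 1.2·28550
P = 1.2·28550 / (37.1·2.2) = 419.7500…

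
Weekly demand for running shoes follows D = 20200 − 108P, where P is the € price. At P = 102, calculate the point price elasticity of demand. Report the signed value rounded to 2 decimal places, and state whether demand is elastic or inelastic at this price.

-1.20; elastic

dD/dP = −108. At P = 102, D = 20200 − 108(102) = 9184.
Ed = (dD/dP)·(P/D) = −108 × (102/9184) = -1.1994…
|Ed| = 1.20 > 1, so demand is elastic.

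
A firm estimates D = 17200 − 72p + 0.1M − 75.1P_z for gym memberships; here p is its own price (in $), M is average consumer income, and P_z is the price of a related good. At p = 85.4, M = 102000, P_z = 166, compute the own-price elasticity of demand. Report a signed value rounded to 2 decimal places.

At the given values, D = 17200 − 72(85.4) + 0.1(102000) − 75.1(166) = 8784.6.
∂D/∂p = −72.
E = (-72) × (85.4/8784.6) = -0.6999…

-0.70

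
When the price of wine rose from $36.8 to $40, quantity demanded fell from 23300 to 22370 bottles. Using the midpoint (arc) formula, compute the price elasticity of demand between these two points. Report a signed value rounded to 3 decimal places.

%ΔQ = (22370 − 23300) / [(23300 + 22370)/2] = -930/22835 = -0.040726…
%ΔP = (40 − 36.8) / [(36.8 + 40)/2] = 3.2/38.4 = 0.083333…
Arc Ed = %ΔQ / %ΔP = (-930/22835) / (3.2/38.4) = -0.48872…

-0.489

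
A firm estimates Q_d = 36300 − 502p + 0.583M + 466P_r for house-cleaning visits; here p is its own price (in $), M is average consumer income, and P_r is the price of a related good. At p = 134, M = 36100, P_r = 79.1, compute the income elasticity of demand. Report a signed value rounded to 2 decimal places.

At the given values, Q_d = 36300 − 502(134) + 0.583(36100) + 466(79.1) = 26938.9.
∂Q_d/∂M = 0.583.
E = (0.583) × (36100/26938.9) = 0.7812…

0.78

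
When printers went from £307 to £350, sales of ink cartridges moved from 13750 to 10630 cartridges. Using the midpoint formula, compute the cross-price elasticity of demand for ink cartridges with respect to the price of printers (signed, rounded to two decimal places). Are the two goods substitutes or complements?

-1.96; complements

%ΔQ_{ink cartridges} = (10630 − 13750)/avg = -3120/12190 = -0.255947…
%ΔP_{printers} = (350 − 307)/avg = 43/328.5 = 0.130898…
E_cross = (-3120/12190) / (43/328.5) = -1.9553…
E_cross < 0 ⇒ the goods are complements.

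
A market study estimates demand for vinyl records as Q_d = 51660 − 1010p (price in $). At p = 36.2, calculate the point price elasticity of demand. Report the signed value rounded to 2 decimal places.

-2.42

dQ_d/dp = −1010. At p = 36.2, Q_d = 51660 − 1010(36.2) = 15098.
Ed = (dQ_d/dp)·(p/Q_d) = −1010 × (36.2/15098) = -2.4216…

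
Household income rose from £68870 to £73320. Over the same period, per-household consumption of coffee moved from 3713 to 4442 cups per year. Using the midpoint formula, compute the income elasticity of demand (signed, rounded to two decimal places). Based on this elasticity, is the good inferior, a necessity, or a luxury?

%ΔQ = (4442 − 3713)/[( 3713 + 4442)/2] = 729/4077.5 = 0.178786…
%ΔIncome = (73320 − 68870)/[( 68870 + 73320)/2] = 4450/71095 = 0.062592…
E_income = (729/4077.5) / (4450/71095) = 2.8563…
E_income > 1 ⇒ normal good, luxury.

2.86; luxury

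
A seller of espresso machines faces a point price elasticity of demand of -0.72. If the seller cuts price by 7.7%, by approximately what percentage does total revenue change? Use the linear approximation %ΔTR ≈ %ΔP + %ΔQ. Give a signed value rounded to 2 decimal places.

-2.16%

%ΔQ ≈ Ed × %ΔP = (-0.72) × (-7.7%) = +5.5440%
%ΔTR ≈ %ΔP + %ΔQ = (-7.7%) + (+5.5440%) = -2.1560%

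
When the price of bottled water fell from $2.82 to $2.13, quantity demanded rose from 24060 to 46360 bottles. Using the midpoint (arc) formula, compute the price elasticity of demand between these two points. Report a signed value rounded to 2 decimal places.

-2.27

%ΔQ = (46360 − 24060) / [(24060 + 46360)/2] = 22300/35210 = 0.633342…
%ΔP = (2.13 − 2.82) / [(2.82 + 2.13)/2] = -0.69/2.475 = -0.278787…
Arc Ed = %ΔQ / %ΔP = (22300/35210) / (-0.69/2.475) = -2.2717…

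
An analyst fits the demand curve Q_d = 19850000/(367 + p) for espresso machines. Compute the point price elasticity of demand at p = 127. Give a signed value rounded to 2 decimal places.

dQ_d/dp = −19850000/(367 + p)² = -81.3405. At p = 127, Q_d = 40182.2.
Ed = (dQ_d/dp)·(p/Q_d) = (-81.3405) × (127/40182.2) = -0.2570…

-0.26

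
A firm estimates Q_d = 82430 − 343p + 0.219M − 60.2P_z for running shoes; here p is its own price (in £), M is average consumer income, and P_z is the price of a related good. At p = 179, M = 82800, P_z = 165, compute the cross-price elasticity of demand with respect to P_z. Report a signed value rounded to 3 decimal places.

-0.340

At the given values, Q_d = 82430 − 343(179) + 0.219(82800) − 60.2(165) = 29233.2.
∂Q_d/∂P_z = -60.2.
E = (-60.2) × (165/29233.2) = -0.33978…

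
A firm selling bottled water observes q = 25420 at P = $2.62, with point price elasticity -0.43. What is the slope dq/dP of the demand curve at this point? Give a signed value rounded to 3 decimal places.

-4171.985

Ed = (dq/dP)·(P/q) ⇒ dq/dP = Ed·q/P = (-0.43)·25420/2.62 = -4171.98473…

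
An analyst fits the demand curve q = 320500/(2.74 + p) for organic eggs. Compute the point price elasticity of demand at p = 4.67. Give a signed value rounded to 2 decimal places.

-0.63

dq/dp = −320500/(2.74 + p)² = -5837.03. At p = 4.67, q = 43252.4.
Ed = (dq/dp)·(p/q) = (-5837.03) × (4.67/43252.4) = -0.6302…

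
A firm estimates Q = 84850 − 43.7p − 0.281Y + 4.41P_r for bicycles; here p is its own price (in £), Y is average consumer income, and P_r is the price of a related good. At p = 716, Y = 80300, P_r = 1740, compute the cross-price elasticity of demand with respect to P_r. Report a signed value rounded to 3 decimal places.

At the given values, Q = 84850 − 43.7(716) − 0.281(80300) + 4.41(1740) = 38669.9.
∂Q/∂P_r = 4.41.
E = (4.41) × (1740/38669.9) = 0.19843…

0.198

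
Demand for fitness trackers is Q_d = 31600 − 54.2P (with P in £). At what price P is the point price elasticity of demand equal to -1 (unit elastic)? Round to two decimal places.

291.51

Ed = −54.2P/(31600 − 54.2P). Set this equal to -1:
54.2P = 1·(31600 − 54.2P) ⇒ 54.2P(1 + 1) = 1·31600
P = 1·31600 / (54.2·2) = 291.5129…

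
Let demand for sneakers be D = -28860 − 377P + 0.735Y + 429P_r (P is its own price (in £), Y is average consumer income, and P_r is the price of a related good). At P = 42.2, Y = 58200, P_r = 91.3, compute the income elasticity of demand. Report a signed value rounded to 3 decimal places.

1.151

At the given values, D = -28860 − 377(42.2) + 0.735(58200) + 429(91.3) = 37175.3.
∂D/∂Y = 0.735.
E = (0.735) × (58200/37175.3) = 1.15068…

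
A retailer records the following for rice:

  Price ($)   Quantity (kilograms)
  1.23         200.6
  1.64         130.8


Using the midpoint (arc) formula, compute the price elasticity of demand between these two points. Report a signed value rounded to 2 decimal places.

-1.47

%ΔQ = (130.8 − 200.6) / [(200.6 + 130.8)/2] = -69.8/165.7 = -0.421243…
%ΔP = (1.64 − 1.23) / [(1.23 + 1.64)/2] = 0.41/1.435 = 0.285714…
Arc Ed = %ΔQ / %ΔP = (-69.8/165.7) / (0.41/1.435) = -1.4743…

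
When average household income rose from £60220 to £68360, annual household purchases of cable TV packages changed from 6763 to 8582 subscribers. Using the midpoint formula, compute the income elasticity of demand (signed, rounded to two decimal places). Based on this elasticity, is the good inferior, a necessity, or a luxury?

1.87; luxury

%ΔQ = (8582 − 6763)/[( 6763 + 8582)/2] = 1819/7672.5 = 0.237080…
%ΔIncome = (68360 − 60220)/[( 60220 + 68360)/2] = 8140/64290 = 0.126613…
E_income = (1819/7672.5) / (8140/64290) = 1.8724…
E_income > 1 ⇒ normal good, luxury.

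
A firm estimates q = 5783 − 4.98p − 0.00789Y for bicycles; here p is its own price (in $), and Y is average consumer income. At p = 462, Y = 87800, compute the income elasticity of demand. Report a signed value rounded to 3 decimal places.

-0.248

At the given values, q = 5783 − 4.98(462) − 0.00789(87800) = 2789.498.
∂q/∂Y = -0.00789.
E = (-0.00789) × (87800/2789.498) = -0.24833…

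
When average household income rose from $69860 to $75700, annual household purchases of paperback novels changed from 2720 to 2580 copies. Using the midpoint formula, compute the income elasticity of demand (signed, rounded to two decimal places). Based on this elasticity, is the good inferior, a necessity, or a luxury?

-0.66; inferior

%ΔQ = (2580 − 2720)/[( 2720 + 2580)/2] = -140/2650 = -0.052830…
%ΔIncome = (75700 − 69860)/[( 69860 + 75700)/2] = 5840/72780 = 0.080241…
E_income = (-140/2650) / (5840/72780) = -0.6583…
E_income < 0 ⇒ inferior good.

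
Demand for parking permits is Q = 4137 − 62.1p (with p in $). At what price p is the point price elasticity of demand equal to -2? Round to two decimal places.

Ed = −62.1p/(4137 − 62.1p). Set this equal to -2:
62.1p = 2·(4137 − 62.1p) ⇒ 62.1p(1 + 2) = 2·4137
p = 2·4137 / (62.1·3) = 44.4122…

44.41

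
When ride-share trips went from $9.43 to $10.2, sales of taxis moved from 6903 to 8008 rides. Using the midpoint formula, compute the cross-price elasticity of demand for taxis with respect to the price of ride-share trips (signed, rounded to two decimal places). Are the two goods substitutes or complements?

%ΔQ_{taxis} = (8008 − 6903)/avg = 1105/7455.5 = 0.148212…
%ΔP_{ride-share trips} = (10.2 − 9.43)/avg = 0.77/9.815 = 0.078451…
E_cross = (1105/7455.5) / (0.77/9.815) = 1.8892…
E_cross > 0 ⇒ the goods are substitutes.

1.89; substitutes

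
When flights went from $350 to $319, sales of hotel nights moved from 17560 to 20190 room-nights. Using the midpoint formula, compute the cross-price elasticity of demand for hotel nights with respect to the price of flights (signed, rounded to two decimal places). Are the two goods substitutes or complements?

-1.50; complements

%ΔQ_{hotel nights} = (20190 − 17560)/avg = 2630/18875 = 0.139337…
%ΔP_{flights} = (319 − 350)/avg = -31/334.5 = -0.092675…
E_cross = (2630/18875) / (-31/334.5) = -1.5034…
E_cross < 0 ⇒ the goods are complements.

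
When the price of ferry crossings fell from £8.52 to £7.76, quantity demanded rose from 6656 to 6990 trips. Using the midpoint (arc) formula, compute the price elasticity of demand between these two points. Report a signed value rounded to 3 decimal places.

%ΔQ = (6990 − 6656) / [(6656 + 6990)/2] = 334/6823 = 0.048952…
%ΔP = (7.76 − 8.52) / [(8.52 + 7.76)/2] = -0.76/8.14 = -0.093366…
Arc Ed = %ΔQ / %ΔP = (334/6823) / (-0.76/8.14) = -0.52430…

-0.524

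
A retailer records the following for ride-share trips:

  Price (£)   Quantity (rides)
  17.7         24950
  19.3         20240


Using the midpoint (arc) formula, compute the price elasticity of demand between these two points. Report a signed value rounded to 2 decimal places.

-2.41

%ΔQ = (20240 − 24950) / [(24950 + 20240)/2] = -4710/22595 = -0.208453…
%ΔP = (19.3 − 17.7) / [(17.7 + 19.3)/2] = 1.6/18.5 = 0.086486…
Arc Ed = %ΔQ / %ΔP = (-4710/22595) / (1.6/18.5) = -2.4102…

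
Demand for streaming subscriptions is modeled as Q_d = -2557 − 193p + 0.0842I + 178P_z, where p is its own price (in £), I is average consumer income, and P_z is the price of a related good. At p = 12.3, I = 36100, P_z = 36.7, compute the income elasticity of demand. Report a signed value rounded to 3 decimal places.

0.655

At the given values, Q_d = -2557 − 193(12.3) + 0.0842(36100) + 178(36.7) = 4641.32.
∂Q_d/∂I = 0.0842.
E = (0.0842) × (36100/4641.32) = 0.65490…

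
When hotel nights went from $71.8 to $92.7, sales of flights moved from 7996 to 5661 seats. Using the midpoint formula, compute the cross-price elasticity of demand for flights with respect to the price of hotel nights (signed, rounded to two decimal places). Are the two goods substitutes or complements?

-1.35; complements

%ΔQ_{flights} = (5661 − 7996)/avg = -2335/6828.5 = -0.341949…
%ΔP_{hotel nights} = (92.7 − 71.8)/avg = 20.9/82.25 = 0.254103…
E_cross = (-2335/6828.5) / (20.9/82.25) = -1.3457…
E_cross < 0 ⇒ the goods are complements.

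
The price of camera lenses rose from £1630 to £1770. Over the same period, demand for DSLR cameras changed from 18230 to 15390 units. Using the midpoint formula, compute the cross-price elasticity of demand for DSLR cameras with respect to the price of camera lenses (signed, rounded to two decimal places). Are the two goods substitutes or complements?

-2.05; complements

%ΔQ_{DSLR cameras} = (15390 − 18230)/avg = -2840/16810 = -0.168947…
%ΔP_{camera lenses} = (1770 − 1630)/avg = 140/1700 = 0.082352…
E_cross = (-2840/16810) / (140/1700) = -2.0514…
E_cross < 0 ⇒ the goods are complements.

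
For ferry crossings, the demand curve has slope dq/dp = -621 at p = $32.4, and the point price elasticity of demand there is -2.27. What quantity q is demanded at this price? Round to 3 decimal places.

Ed = (dq/dp)·(p/q) ⇒ q = (dq/dp)·p/Ed = (-621)·32.4/(-2.27) = 8863.61233…

8863.612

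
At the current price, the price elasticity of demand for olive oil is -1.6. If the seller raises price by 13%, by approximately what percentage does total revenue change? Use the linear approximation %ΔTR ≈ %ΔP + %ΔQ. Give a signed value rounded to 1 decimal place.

-7.8%

%ΔQ ≈ Ed × %ΔP = (-1.6) × (+13%) = -20.8000%
%ΔTR ≈ %ΔP + %ΔQ = (+13%) + (-20.8000%) = -7.8000%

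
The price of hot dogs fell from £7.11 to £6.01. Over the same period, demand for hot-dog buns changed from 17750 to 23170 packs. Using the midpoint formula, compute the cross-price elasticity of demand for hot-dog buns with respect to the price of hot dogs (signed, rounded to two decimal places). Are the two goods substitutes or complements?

-1.58; complements

%ΔQ_{hot-dog buns} = (23170 − 17750)/avg = 5420/20460 = 0.264907…
%ΔP_{hot dogs} = (6.01 − 7.11)/avg = -1.1/6.56 = -0.167682…
E_cross = (5420/20460) / (-1.1/6.56) = -1.5798…
E_cross < 0 ⇒ the goods are complements.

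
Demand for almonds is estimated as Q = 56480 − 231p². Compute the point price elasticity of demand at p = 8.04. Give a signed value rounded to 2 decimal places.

dQ/dp = −2·231·p = -3714.48. At p = 8.04, Q = 41547.7904.
Ed = (dQ/dp)·(p/Q) = (-3714.48) × (8.04/41547.7904) = -0.7187…

-0.72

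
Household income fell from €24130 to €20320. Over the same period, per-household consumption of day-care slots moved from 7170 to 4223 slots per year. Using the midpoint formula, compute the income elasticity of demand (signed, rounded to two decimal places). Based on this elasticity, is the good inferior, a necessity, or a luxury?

3.02; luxury

%ΔQ = (4223 − 7170)/[( 7170 + 4223)/2] = -2947/5696.5 = -0.517335…
%ΔIncome = (20320 − 24130)/[( 24130 + 20320)/2] = -3810/22225 = -0.171428…
E_income = (-2947/5696.5) / (-3810/22225) = 3.0177…
E_income > 1 ⇒ normal good, luxury.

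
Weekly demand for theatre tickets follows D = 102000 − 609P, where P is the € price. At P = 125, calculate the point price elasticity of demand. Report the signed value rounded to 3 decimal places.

dD/dP = −609. At P = 125, D = 102000 − 609(125) = 25875.
Ed = (dD/dP)·(P/D) = −609 × (125/25875) = -2.94202…

-2.942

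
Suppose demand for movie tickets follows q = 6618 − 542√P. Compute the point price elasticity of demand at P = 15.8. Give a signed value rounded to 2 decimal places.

dq/dP = −542/(2√P) = -68.1774. At P = 15.8, q = 4463.59.
Ed = (dq/dP)·(P/q) = (-68.1774) × (15.8/4463.59) = -0.2413…

-0.24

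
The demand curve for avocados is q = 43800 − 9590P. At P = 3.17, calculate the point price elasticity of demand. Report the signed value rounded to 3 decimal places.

-2.269

dq/dP = −9590. At P = 3.17, q = 43800 − 9590(3.17) = 13399.7.
Ed = (dq/dP)·(P/q) = −9590 × (3.17/13399.7) = -2.26872…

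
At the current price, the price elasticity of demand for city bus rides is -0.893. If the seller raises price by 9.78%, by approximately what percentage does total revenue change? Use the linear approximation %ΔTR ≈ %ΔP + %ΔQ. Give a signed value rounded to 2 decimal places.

+1.05%

%ΔQ ≈ Ed × %ΔP = (-0.893) × (+9.78%) = -8.7335%
%ΔTR ≈ %ΔP + %ΔQ = (+9.78%) + (-8.7335%) = +1.0465%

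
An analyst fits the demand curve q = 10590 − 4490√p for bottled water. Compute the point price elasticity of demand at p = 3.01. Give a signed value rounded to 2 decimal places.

dq/dp = −4490/(2√p) = -1294. At p = 3.01, q = 2800.14.
Ed = (dq/dp)·(p/q) = (-1294) × (3.01/2800.14) = -1.3909…

-1.39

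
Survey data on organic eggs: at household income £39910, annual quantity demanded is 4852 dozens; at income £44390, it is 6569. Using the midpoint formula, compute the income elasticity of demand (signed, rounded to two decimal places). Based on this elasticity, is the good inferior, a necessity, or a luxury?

%ΔQ = (6569 − 4852)/[( 4852 + 6569)/2] = 1717/5710.5 = 0.300674…
%ΔIncome = (44390 − 39910)/[( 39910 + 44390)/2] = 4480/42150 = 0.106287…
E_income = (1717/5710.5) / (4480/42150) = 2.8288…
E_income > 1 ⇒ normal good, luxury.

2.83; luxury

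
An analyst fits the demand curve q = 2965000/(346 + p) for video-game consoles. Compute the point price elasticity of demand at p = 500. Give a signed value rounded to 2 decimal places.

dq/dp = −2965000/(346 + p)² = -4.1427. At p = 500, q = 3504.73.
Ed = (dq/dp)·(p/q) = (-4.1427) × (500/3504.73) = -0.5910…

-0.59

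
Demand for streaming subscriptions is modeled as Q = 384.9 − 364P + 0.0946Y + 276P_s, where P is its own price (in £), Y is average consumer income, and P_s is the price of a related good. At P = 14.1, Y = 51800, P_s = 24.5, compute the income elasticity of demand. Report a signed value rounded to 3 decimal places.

At the given values, Q = 384.9 − 364(14.1) + 0.0946(51800) + 276(24.5) = 6914.78.
∂Q/∂Y = 0.0946.
E = (0.0946) × (51800/6914.78) = 0.70866…

0.709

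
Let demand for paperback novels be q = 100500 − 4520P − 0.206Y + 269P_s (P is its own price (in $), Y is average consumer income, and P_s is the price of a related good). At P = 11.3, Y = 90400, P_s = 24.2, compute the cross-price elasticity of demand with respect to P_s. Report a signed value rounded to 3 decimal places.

0.174

At the given values, q = 100500 − 4520(11.3) − 0.206(90400) + 269(24.2) = 37311.4.
∂q/∂P_s = 269.
E = (269) × (24.2/37311.4) = 0.17447…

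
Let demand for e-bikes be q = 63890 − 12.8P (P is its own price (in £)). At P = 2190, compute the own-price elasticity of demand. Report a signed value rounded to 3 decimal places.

-0.782

At the given values, q = 63890 − 12.8(2190) = 35858.
∂q/∂P = −12.8.
E = (-12.8) × (2190/35858) = -0.78175…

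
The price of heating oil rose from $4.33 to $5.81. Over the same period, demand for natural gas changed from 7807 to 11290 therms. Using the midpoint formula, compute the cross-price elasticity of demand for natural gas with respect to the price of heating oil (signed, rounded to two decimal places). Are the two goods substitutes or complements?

1.25; substitutes

%ΔQ_{natural gas} = (11290 − 7807)/avg = 3483/9548.5 = 0.364769…
%ΔP_{heating oil} = (5.81 − 4.33)/avg = 1.48/5.07 = 0.291913…
E_cross = (3483/9548.5) / (1.48/5.07) = 1.2495…
E_cross > 0 ⇒ the goods are substitutes.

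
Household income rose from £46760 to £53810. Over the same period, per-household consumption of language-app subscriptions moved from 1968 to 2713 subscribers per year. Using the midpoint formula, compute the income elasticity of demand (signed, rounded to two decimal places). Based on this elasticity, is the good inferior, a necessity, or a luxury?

2.27; luxury

%ΔQ = (2713 − 1968)/[( 1968 + 2713)/2] = 745/2340.5 = 0.318308…
%ΔIncome = (53810 − 46760)/[( 46760 + 53810)/2] = 7050/50285 = 0.140200…
E_income = (745/2340.5) / (7050/50285) = 2.2703…
E_income > 1 ⇒ normal good, luxury.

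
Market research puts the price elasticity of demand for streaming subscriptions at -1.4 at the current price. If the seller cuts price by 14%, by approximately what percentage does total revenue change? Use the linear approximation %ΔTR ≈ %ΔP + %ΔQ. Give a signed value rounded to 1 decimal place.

%ΔQ ≈ Ed × %ΔP = (-1.4) × (-14%) = +19.6000%
%ΔTR ≈ %ΔP + %ΔQ = (-14%) + (+19.6000%) = +5.6000%

+5.6%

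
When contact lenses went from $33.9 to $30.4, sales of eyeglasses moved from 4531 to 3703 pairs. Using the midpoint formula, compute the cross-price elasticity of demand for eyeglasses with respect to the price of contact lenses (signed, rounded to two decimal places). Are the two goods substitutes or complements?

1.85; substitutes

%ΔQ_{eyeglasses} = (3703 − 4531)/avg = -828/4117 = -0.201117…
%ΔP_{contact lenses} = (30.4 − 33.9)/avg = -3.5/32.15 = -0.108864…
E_cross = (-828/4117) / (-3.5/32.15) = 1.8474…
E_cross > 0 ⇒ the goods are substitutes.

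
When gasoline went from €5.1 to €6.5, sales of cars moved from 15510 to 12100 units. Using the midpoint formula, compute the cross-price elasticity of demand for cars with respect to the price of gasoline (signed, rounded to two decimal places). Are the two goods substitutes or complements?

-1.02; complements

%ΔQ_{cars} = (12100 − 15510)/avg = -3410/13805 = -0.247011…
%ΔP_{gasoline} = (6.5 − 5.1)/avg = 1.4/5.8 = 0.241379…
E_cross = (-3410/13805) / (1.4/5.8) = -1.0233…
E_cross < 0 ⇒ the goods are complements.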